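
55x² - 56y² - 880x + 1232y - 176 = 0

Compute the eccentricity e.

Group the x- and y-terms: 55(x² - 16x) -56(y² - 22y) = 176
Complete the square in x and y: 55(x - 8)² -56(y - 11)² = 176 + 3520 - 6776 = -3080
Dividing both sides by -3080: (y - 11)²/55 - (x - 8)²/56 = 1
Hyperbola, center (8, 11), transverse axis vertical; a² = 55, b² = 56.
c² = a² + b² = 111, so c = √111.
e = c/a = √111/√55 = √6105/55.

e = √6105/55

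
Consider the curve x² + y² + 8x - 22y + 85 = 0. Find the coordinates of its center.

(-4, 11)

Rearranging, (x² + 8x) + (y² - 22y) = -85.
Complete the square in x and y: (x + 4)² + (y - 11)² = -85 + 16 + 121 = 52
So (x + 4)² + (y - 11)² = 52.
Circle centered at (-4, 11) with r² = 52.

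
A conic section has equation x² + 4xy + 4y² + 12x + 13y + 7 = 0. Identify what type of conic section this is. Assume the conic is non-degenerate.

parabola

A = 1, B = 4, C = 4.
Discriminant B² − 4AC = 4² − 4·1·4 = 0.
B² − 4AC = 0 ⇒ parabola.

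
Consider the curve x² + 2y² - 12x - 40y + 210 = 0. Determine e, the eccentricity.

Rearranging, (x² - 12x) + 2(y² - 20y) = -210.
Completing the square gives (x - 6)² + 2(y - 10)² = -210 + 36 + 200 = 26.
Dividing both sides by 26: (x - 6)²/26 + (y - 10)²/13 = 1
Ellipse, center (6, 10), major axis horizontal; a² = 26, b² = 13.
c² = a² - b² = 13, so c = √13.
e = c/a = √13/√26 = √2/2.

e = √2/2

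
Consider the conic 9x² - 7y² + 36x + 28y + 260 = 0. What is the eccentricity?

e = 4/3

Group the x- and y-terms: 9(x² + 4x) -7(y² - 4y) = -260
9(x + 2)² -7(y - 2)² = -260 + 36 - 28 = -252
Divide by -252: (y - 2)²/36 - (x + 2)²/28 = 1
Hyperbola, center (-2, 2), transverse axis vertical; a² = 36, b² = 28.
c² = a² + b² = 64, so c = 8.
e = c/a = 8/6 = 4/3.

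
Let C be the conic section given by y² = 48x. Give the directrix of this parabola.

x = -12

Vertex (0, 0); 4p = 48 so p = 12. Opens right.
Directrix is the vertical line x = h − p = 0 − (12) = -12.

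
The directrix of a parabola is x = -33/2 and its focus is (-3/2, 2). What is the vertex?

(-9, 2)

The vertex is the midpoint between the focus and the directrix along the axis of symmetry.
Axis is horizontal (directrix is vertical). Vertex x-coordinate = (-3/2 + (-33/2))/2 = -9; y-coordinate = 2.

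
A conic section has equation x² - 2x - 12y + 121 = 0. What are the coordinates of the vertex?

Only x is squared. Complete the square in x: (x - 1)² = 12(y - 10).
Vertex (1, 10); 4p = 12 so p = 3. Opens up.

(1, 10)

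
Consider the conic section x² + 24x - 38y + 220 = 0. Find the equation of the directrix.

y = -15/2

Only x is squared. Complete the square in x: (x + 12)² = 38(y - 2).
Vertex (-12, 2); 4p = 38 so p = 19/2. Opens up.
Directrix is the horizontal line y = k − p = 2 − (19/2) = -15/2.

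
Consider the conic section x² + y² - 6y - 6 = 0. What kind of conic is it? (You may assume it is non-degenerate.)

circle

No xy term. Coefficients of x² and y² are A = 1, C = 1.
A = C (same sign) ⇒ circle.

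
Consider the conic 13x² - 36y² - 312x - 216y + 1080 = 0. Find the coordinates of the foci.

Group: 13(x² - 24x) -36(y² + 6y) = -1080
Complete the square: 13(x - 12)² -36(y + 3)² = -1080 + 1872 - 324 = 468
Divide through by 468 to get (x - 12)²/36 - (y + 3)²/13 = 1.
Hyperbola, center (12, -3), transverse axis horizontal; a² = 36, b² = 13.
c² = a² + b² = 36 + 13 = 49, so c = 7.
Foci lie on the horizontal axis through the center: (h ± c, k).

(5, -3) and (19, -3)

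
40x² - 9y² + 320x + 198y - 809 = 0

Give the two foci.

40(x² + 8x) -9(y² - 22y) = 809
Complete the square: 40(x + 4)² -9(y - 11)² = 809 + 640 - 1089 = 360
Divide by 360: (x + 4)²/9 - (y - 11)²/40 = 1
Hyperbola, center (-4, 11), transverse axis horizontal; a² = 9, b² = 40.
c² = a² + b² = 9 + 40 = 49, so c = 7.
Foci lie on the horizontal axis through the center: (h ± c, k).

(-11, 11) and (3, 11)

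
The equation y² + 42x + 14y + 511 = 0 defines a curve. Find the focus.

Only y is squared. Complete the square in y: (y + 7)² = -42(x + 11).
Vertex (-11, -7); 4p = -42 so p = -21/2. Opens left.
Focus is p units from the vertex along the axis: (h + p, k).

(-43/2, -7)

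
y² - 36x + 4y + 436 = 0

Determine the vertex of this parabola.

(12, -2)

Only y is squared. Complete the square in y: (y + 2)² = 36(x - 12).
Vertex (12, -2); 4p = 36 so p = 9. Opens right.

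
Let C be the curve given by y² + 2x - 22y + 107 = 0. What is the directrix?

Only y is squared. Complete the square in y: (y - 11)² = -2(x - 7).
Vertex (7, 11); 4p = -2 so p = -1/2. Opens left.
Directrix is the vertical line x = h − p = 7 − (-1/2) = 15/2.

x = 15/2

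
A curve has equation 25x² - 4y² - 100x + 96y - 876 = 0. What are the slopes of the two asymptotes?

Group: 25(x² - 4x) -4(y² - 24y) = 876
Completing the square gives 25(x - 2)² -4(y - 12)² = 876 + 100 - 576 = 400.
Dividing both sides by 400: (x - 2)²/16 - (y - 12)²/100 = 1
Hyperbola, center (2, 12), transverse axis horizontal; a² = 16, b² = 100.
For a horizontal hyperbola the asymptotes have slope ±b/a.
Here that is ±10/4 = ±5/2.

5/2 and -5/2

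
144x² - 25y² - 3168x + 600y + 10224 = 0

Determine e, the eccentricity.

e = 13/5

Group: 144(x² - 22x) -25(y² - 24y) = -10224
Complete the square in x and y: 144(x - 11)² -25(y - 12)² = -10224 + 17424 - 3600 = 3600
Dividing both sides by 3600: (x - 11)²/25 - (y - 12)²/144 = 1
Hyperbola, center (11, 12), transverse axis horizontal; a² = 25, b² = 144.
c² = a² + b² = 169, so c = 13.
e = c/a = 13/5.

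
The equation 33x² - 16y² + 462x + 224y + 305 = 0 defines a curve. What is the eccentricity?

e = 7/4

Group: 33(x² + 14x) -16(y² - 14y) = -305
33(x + 7)² -16(y - 7)² = -305 + 1617 - 784 = 528
Divide through by 528 to get (x + 7)²/16 - (y - 7)²/33 = 1.
Hyperbola, center (-7, 7), transverse axis horizontal; a² = 16, b² = 33.
c² = a² + b² = 49, so c = 7.
e = c/a = 7/4.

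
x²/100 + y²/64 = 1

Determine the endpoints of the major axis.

(-10, 0) and (10, 0)

Center (0, 0). The larger denominator 100 sits under the x-term, so the major axis is horizontal; a² = 100, b² = 64.
a = 10. Vertices at (h ± a, k).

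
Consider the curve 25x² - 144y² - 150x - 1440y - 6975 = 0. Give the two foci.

(-10, -5) and (16, -5)

Rearranging, 25(x² - 6x) -144(y² + 10y) = 6975.
Complete the square: 25(x - 3)² -144(y + 5)² = 6975 + 225 - 3600 = 3600
Dividing both sides by 3600: (x - 3)²/144 - (y + 5)²/25 = 1
Hyperbola, center (3, -5), transverse axis horizontal; a² = 144, b² = 25.
c² = a² + b² = 144 + 25 = 169, so c = 13.
Foci lie on the horizontal axis through the center: (h ± c, k).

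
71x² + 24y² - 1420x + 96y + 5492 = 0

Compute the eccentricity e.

e = √3337/71

Group: 71(x² - 20x) + 24(y² + 4y) = -5492
Completing the square gives 71(x - 10)² + 24(y + 2)² = -5492 + 7100 + 96 = 1704.
Divide through by 1704 to get (x - 10)²/24 + (y + 2)²/71 = 1.
Ellipse, center (10, -2), major axis vertical; a² = 71, b² = 24.
c² = a² - b² = 47, so c = √47.
e = c/a = √47/√71 = √3337/71.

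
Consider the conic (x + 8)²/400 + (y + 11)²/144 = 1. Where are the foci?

Center (-8, -11). The larger denominator 400 sits under the x-term, so the major axis is horizontal; a² = 400, b² = 144.
c² = a² - b² = 400 - 144 = 256, so c = 16.
Foci lie on the horizontal axis through the center: (h ± c, k).

(-24, -11) and (8, -11)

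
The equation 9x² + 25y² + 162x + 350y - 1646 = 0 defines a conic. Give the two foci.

(-25, -7) and (7, -7)

Group: 9(x² + 18x) + 25(y² + 14y) = 1646
9(x + 9)² + 25(y + 7)² = 1646 + 729 + 1225 = 3600
Dividing both sides by 3600: (x + 9)²/400 + (y + 7)²/144 = 1
Ellipse, center (-9, -7), major axis horizontal; a² = 400, b² = 144.
c² = a² - b² = 400 - 144 = 256, so c = 16.
Foci lie on the horizontal axis through the center: (h ± c, k).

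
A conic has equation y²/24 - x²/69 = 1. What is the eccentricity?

e = √62/4

Center (0, 0). The positive term is the y-term, so the transverse axis is vertical; a² = 24, b² = 69.
c² = a² + b² = 93, so c = √93.
e = c/a = √93/2√6 = √62/4.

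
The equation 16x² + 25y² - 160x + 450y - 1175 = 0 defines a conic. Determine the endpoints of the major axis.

Group the x- and y-terms: 16(x² - 10x) + 25(y² + 18y) = 1175
Complete the square in x and y: 16(x - 5)² + 25(y + 9)² = 1175 + 400 + 2025 = 3600
Divide through by 3600 to get (x - 5)²/225 + (y + 9)²/144 = 1.
Ellipse, center (5, -9), major axis horizontal; a² = 225, b² = 144.
a = 15. Vertices at (h ± a, k).

(-10, -9) and (20, -9)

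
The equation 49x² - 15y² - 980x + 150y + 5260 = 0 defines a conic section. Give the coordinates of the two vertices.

(10, -2) and (10, 12)

Group: 49(x² - 20x) -15(y² - 10y) = -5260
49(x - 10)² -15(y - 5)² = -5260 + 4900 - 375 = -735
Divide through by -735 to get (y - 5)²/49 - (x - 10)²/15 = 1.
Hyperbola, center (10, 5), transverse axis vertical; a² = 49, b² = 15.
a = 7. Vertices at (h, k ± a).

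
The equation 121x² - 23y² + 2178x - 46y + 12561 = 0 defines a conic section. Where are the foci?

(-9, -13) and (-9, 11)

Group: 121(x² + 18x) -23(y² + 2y) = -12561
121(x + 9)² -23(y + 1)² = -12561 + 9801 - 23 = -2783
Divide by -2783: (y + 1)²/121 - (x + 9)²/23 = 1
Hyperbola, center (-9, -1), transverse axis vertical; a² = 121, b² = 23.
c² = a² + b² = 121 + 23 = 144, so c = 12.
Foci lie on the vertical axis through the center: (h, k ± c).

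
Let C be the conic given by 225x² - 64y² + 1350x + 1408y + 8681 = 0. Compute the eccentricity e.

e = 17/15

Group the x- and y-terms: 225(x² + 6x) -64(y² - 22y) = -8681
Complete the square: 225(x + 3)² -64(y - 11)² = -8681 + 2025 - 7744 = -14400
Divide by -14400: (y - 11)²/225 - (x + 3)²/64 = 1
Hyperbola, center (-3, 11), transverse axis vertical; a² = 225, b² = 64.
c² = a² + b² = 289, so c = 17.
e = c/a = 17/15.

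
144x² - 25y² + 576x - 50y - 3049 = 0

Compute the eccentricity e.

Collect terms: 144(x² + 4x) -25(y² + 2y) = 3049
144(x + 2)² -25(y + 1)² = 3049 + 576 - 25 = 3600
Dividing both sides by 3600: (x + 2)²/25 - (y + 1)²/144 = 1
Hyperbola, center (-2, -1), transverse axis horizontal; a² = 25, b² = 144.
c² = a² + b² = 169, so c = 13.
e = c/a = 13/5.

e = 13/5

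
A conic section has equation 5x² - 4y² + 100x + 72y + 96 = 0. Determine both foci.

(-16, 9) and (-4, 9)

Group: 5(x² + 20x) -4(y² - 18y) = -96
Completing the square gives 5(x + 10)² -4(y - 9)² = -96 + 500 - 324 = 80.
Divide by 80: (x + 10)²/16 - (y - 9)²/20 = 1
Hyperbola, center (-10, 9), transverse axis horizontal; a² = 16, b² = 20.
c² = a² + b² = 16 + 20 = 36, so c = 6.
Foci lie on the horizontal axis through the center: (h ± c, k).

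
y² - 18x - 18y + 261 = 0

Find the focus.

(29/2, 9)

Only y is squared. Complete the square in y: (y - 9)² = 18(x - 10).
Vertex (10, 9); 4p = 18 so p = 9/2. Opens right.
Focus is p units from the vertex along the axis: (h + p, k).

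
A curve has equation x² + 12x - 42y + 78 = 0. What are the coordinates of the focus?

(-6, 23/2)

Only x is squared. Complete the square in x: (x + 6)² = 42(y - 1).
Vertex (-6, 1); 4p = 42 so p = 21/2. Opens up.
Focus is p units from the vertex along the axis: (h, k + p).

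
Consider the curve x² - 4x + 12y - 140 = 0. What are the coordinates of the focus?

(2, 9)

Only x is squared. Complete the square in x: (x - 2)² = -12(y - 12).
Vertex (2, 12); 4p = -12 so p = -3. Opens down.
Focus is p units from the vertex along the axis: (h, k + p).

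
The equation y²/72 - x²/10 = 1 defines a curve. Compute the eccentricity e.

e = √41/6

Center (0, 0). The positive term is the y-term, so the transverse axis is vertical; a² = 72, b² = 10.
c² = a² + b² = 82, so c = √82.
e = c/a = √82/6√2 = √41/6.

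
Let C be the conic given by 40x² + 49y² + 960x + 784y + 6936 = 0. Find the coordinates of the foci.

Rearranging, 40(x² + 24x) + 49(y² + 16y) = -6936.
Complete the square: 40(x + 12)² + 49(y + 8)² = -6936 + 5760 + 3136 = 1960
Dividing both sides by 1960: (x + 12)²/49 + (y + 8)²/40 = 1
Ellipse, center (-12, -8), major axis horizontal; a² = 49, b² = 40.
c² = a² - b² = 49 - 40 = 9, so c = 3.
Foci lie on the horizontal axis through the center: (h ± c, k).

(-15, -8) and (-9, -8)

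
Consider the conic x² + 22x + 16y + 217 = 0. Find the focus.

Only x is squared. Complete the square in x: (x + 11)² = -16(y + 6).
Vertex (-11, -6); 4p = -16 so p = -4. Opens down.
Focus is p units from the vertex along the axis: (h, k + p).

(-11, -10)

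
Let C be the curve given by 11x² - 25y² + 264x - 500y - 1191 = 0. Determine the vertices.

(-17, -10) and (-7, -10)

11(x² + 24x) -25(y² + 20y) = 1191
11(x + 12)² -25(y + 10)² = 1191 + 1584 - 2500 = 275
Dividing both sides by 275: (x + 12)²/25 - (y + 10)²/11 = 1
Hyperbola, center (-12, -10), transverse axis horizontal; a² = 25, b² = 11.
a = 5. Vertices at (h ± a, k).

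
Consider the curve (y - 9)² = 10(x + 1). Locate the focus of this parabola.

(3/2, 9)

Vertex (-1, 9); 4p = 10 so p = 5/2. Opens right.
Focus is p units from the vertex along the axis: (h + p, k).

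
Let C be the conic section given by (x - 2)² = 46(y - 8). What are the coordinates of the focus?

Vertex (2, 8); 4p = 46 so p = 23/2. Opens up.
Focus is p units from the vertex along the axis: (h, k + p).

(2, 39/2)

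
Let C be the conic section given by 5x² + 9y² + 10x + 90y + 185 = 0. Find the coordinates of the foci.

(-3, -5) and (1, -5)

Collect terms: 5(x² + 2x) + 9(y² + 10y) = -185
5(x + 1)² + 9(y + 5)² = -185 + 5 + 225 = 45
Divide by 45: (x + 1)²/9 + (y + 5)²/5 = 1
Ellipse, center (-1, -5), major axis horizontal; a² = 9, b² = 5.
c² = a² - b² = 9 - 5 = 4, so c = 2.
Foci lie on the horizontal axis through the center: (h ± c, k).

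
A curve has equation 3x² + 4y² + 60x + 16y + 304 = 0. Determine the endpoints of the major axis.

3(x² + 20x) + 4(y² + 4y) = -304
Completing the square gives 3(x + 10)² + 4(y + 2)² = -304 + 300 + 16 = 12.
Divide through by 12 to get (x + 10)²/4 + (y + 2)²/3 = 1.
Ellipse, center (-10, -2), major axis horizontal; a² = 4, b² = 3.
a = 2. Vertices at (h ± a, k).

(-12, -2) and (-8, -2)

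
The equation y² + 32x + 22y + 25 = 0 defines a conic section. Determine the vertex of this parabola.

(3, -11)

Only y is squared. Complete the square in y: (y + 11)² = -32(x - 3).
Vertex (3, -11); 4p = -32 so p = -8. Opens left.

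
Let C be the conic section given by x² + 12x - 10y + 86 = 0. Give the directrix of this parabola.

y = 5/2

Only x is squared. Complete the square in x: (x + 6)² = 10(y - 5).
Vertex (-6, 5); 4p = 10 so p = 5/2. Opens up.
Directrix is the horizontal line y = k − p = 5 − (5/2) = 5/2.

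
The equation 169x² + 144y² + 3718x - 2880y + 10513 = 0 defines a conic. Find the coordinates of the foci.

(-11, 5) and (-11, 15)

169(x² + 22x) + 144(y² - 20y) = -10513
Completing the square gives 169(x + 11)² + 144(y - 10)² = -10513 + 20449 + 14400 = 24336.
Divide through by 24336 to get (x + 11)²/144 + (y - 10)²/169 = 1.
Ellipse, center (-11, 10), major axis vertical; a² = 169, b² = 144.
c² = a² - b² = 169 - 144 = 25, so c = 5.
Foci lie on the vertical axis through the center: (h, k ± c).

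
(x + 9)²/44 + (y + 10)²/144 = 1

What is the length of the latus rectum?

22/3

Center (-9, -10). The larger denominator 144 sits under the y-term, so the major axis is vertical; a² = 144, b² = 44.
Latus rectum length = 2b²/a = 2·44/12 = 22/3.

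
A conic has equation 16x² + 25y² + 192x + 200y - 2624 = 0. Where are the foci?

(-15, -4) and (3, -4)

Rearranging, 16(x² + 12x) + 25(y² + 8y) = 2624.
16(x + 6)² + 25(y + 4)² = 2624 + 576 + 400 = 3600
Dividing both sides by 3600: (x + 6)²/225 + (y + 4)²/144 = 1
Ellipse, center (-6, -4), major axis horizontal; a² = 225, b² = 144.
c² = a² - b² = 225 - 144 = 81, so c = 9.
Foci lie on the horizontal axis through the center: (h ± c, k).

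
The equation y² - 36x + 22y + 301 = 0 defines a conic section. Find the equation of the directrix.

Only y is squared. Complete the square in y: (y + 11)² = 36(x - 5).
Vertex (5, -11); 4p = 36 so p = 9. Opens right.
Directrix is the vertical line x = h − p = 5 − (9) = -4.

x = -4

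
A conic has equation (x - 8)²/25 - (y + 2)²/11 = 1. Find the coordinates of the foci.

Center (8, -2). The positive term is the x-term, so the transverse axis is horizontal; a² = 25, b² = 11.
c² = a² + b² = 25 + 11 = 36, so c = 6.
Foci lie on the horizontal axis through the center: (h ± c, k).

(2, -2) and (14, -2)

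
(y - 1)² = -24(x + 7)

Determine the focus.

(-13, 1)

Vertex (-7, 1); 4p = -24 so p = -6. Opens left.
Focus is p units from the vertex along the axis: (h + p, k).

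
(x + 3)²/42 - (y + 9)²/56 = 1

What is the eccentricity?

e = √21/3

Center (-3, -9). The positive term is the x-term, so the transverse axis is horizontal; a² = 42, b² = 56.
c² = a² + b² = 98, so c = 7√2.
e = c/a = 7√2/√42 = √21/3.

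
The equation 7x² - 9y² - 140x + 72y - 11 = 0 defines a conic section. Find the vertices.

(1, 4) and (19, 4)

Group the x- and y-terms: 7(x² - 20x) -9(y² - 8y) = 11
7(x - 10)² -9(y - 4)² = 11 + 700 - 144 = 567
Divide by 567: (x - 10)²/81 - (y - 4)²/63 = 1
Hyperbola, center (10, 4), transverse axis horizontal; a² = 81, b² = 63.
a = 9. Vertices at (h ± a, k).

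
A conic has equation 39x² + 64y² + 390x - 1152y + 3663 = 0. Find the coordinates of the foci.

(-10, 9) and (0, 9)

Collect terms: 39(x² + 10x) + 64(y² - 18y) = -3663
Complete the square: 39(x + 5)² + 64(y - 9)² = -3663 + 975 + 5184 = 2496
Dividing both sides by 2496: (x + 5)²/64 + (y - 9)²/39 = 1
Ellipse, center (-5, 9), major axis horizontal; a² = 64, b² = 39.
c² = a² - b² = 64 - 39 = 25, so c = 5.
Foci lie on the horizontal axis through the center: (h ± c, k).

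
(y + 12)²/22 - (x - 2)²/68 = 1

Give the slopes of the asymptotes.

√374/34 and -√374/34

Center (2, -12). The positive term is the y-term, so the transverse axis is vertical; a² = 22, b² = 68.
For a vertical hyperbola the asymptotes have slope ±a/b.
Here that is ±√22/2√17 = ±√374/34.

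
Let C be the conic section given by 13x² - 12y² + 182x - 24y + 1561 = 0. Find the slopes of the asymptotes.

√39/6 and -√39/6

Rearranging, 13(x² + 14x) -12(y² + 2y) = -1561.
Complete the square: 13(x + 7)² -12(y + 1)² = -1561 + 637 - 12 = -936
Divide by -936: (y + 1)²/78 - (x + 7)²/72 = 1
Hyperbola, center (-7, -1), transverse axis vertical; a² = 78, b² = 72.
For a vertical hyperbola the asymptotes have slope ±a/b.
Here that is ±√78/6√2 = ±√39/6.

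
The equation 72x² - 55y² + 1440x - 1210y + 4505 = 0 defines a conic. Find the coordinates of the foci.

(-10, -11 - √127) and (-10, -11 + √127)

Group: 72(x² + 20x) -55(y² + 22y) = -4505
Complete the square: 72(x + 10)² -55(y + 11)² = -4505 + 7200 - 6655 = -3960
Dividing both sides by -3960: (y + 11)²/72 - (x + 10)²/55 = 1
Hyperbola, center (-10, -11), transverse axis vertical; a² = 72, b² = 55.
c² = a² + b² = 72 + 55 = 127, so c = √127.
Foci lie on the vertical axis through the center: (h, k ± c).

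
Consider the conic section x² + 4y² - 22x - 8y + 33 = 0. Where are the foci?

(11 - √69, 1) and (11 + √69, 1)

(x² - 22x) + 4(y² - 2y) = -33
Complete the square in x and y: (x - 11)² + 4(y - 1)² = -33 + 121 + 4 = 92
Dividing both sides by 92: (x - 11)²/92 + (y - 1)²/23 = 1
Ellipse, center (11, 1), major axis horizontal; a² = 92, b² = 23.
c² = a² - b² = 92 - 23 = 69, so c = √69.
Foci lie on the horizontal axis through the center: (h ± c, k).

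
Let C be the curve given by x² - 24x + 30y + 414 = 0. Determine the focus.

Only x is squared. Complete the square in x: (x - 12)² = -30(y + 9).
Vertex (12, -9); 4p = -30 so p = -15/2. Opens down.
Focus is p units from the vertex along the axis: (h, k + p).

(12, -33/2)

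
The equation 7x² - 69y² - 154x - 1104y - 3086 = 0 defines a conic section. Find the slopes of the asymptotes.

Collect terms: 7(x² - 22x) -69(y² + 16y) = 3086
Complete the square in x and y: 7(x - 11)² -69(y + 8)² = 3086 + 847 - 4416 = -483
Dividing both sides by -483: (y + 8)²/7 - (x - 11)²/69 = 1
Hyperbola, center (11, -8), transverse axis vertical; a² = 7, b² = 69.
For a vertical hyperbola the asymptotes have slope ±a/b.
Here that is ±√7/√69 = ±√483/69.

√483/69 and -√483/69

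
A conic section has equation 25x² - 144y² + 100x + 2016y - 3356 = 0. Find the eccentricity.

e = 13/5

Group: 25(x² + 4x) -144(y² - 14y) = 3356
Complete the square: 25(x + 2)² -144(y - 7)² = 3356 + 100 - 7056 = -3600
Divide by -3600: (y - 7)²/25 - (x + 2)²/144 = 1
Hyperbola, center (-2, 7), transverse axis vertical; a² = 25, b² = 144.
c² = a² + b² = 169, so c = 13.
e = c/a = 13/5.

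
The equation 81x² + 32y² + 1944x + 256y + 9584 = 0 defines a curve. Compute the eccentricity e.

Group: 81(x² + 24x) + 32(y² + 8y) = -9584
Complete the square: 81(x + 12)² + 32(y + 4)² = -9584 + 11664 + 512 = 2592
Divide through by 2592 to get (x + 12)²/32 + (y + 4)²/81 = 1.
Ellipse, center (-12, -4), major axis vertical; a² = 81, b² = 32.
c² = a² - b² = 49, so c = 7.
e = c/a = 7/9.

e = 7/9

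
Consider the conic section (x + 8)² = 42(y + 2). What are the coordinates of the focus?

Vertex (-8, -2); 4p = 42 so p = 21/2. Opens up.
Focus is p units from the vertex along the axis: (h, k + p).

(-8, 17/2)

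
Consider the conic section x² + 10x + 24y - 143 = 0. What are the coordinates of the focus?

Only x is squared. Complete the square in x: (x + 5)² = -24(y - 7).
Vertex (-5, 7); 4p = -24 so p = -6. Opens down.
Focus is p units from the vertex along the axis: (h, k + p).

(-5, 1)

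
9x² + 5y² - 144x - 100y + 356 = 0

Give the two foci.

Group the x- and y-terms: 9(x² - 16x) + 5(y² - 20y) = -356
Complete the square in x and y: 9(x - 8)² + 5(y - 10)² = -356 + 576 + 500 = 720
Divide by 720: (x - 8)²/80 + (y - 10)²/144 = 1
Ellipse, center (8, 10), major axis vertical; a² = 144, b² = 80.
c² = a² - b² = 144 - 80 = 64, so c = 8.
Foci lie on the vertical axis through the center: (h, k ± c).

(8, 2) and (8, 18)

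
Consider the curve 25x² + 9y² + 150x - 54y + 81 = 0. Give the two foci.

(-3, -1) and (-3, 7)

25(x² + 6x) + 9(y² - 6y) = -81
Complete the square: 25(x + 3)² + 9(y - 3)² = -81 + 225 + 81 = 225
Divide through by 225 to get (x + 3)²/9 + (y - 3)²/25 = 1.
Ellipse, center (-3, 3), major axis vertical; a² = 25, b² = 9.
c² = a² - b² = 25 - 9 = 16, so c = 4.
Foci lie on the vertical axis through the center: (h, k ± c).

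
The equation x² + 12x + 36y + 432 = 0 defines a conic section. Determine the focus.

(-6, -20)

Only x is squared. Complete the square in x: (x + 6)² = -36(y + 11).
Vertex (-6, -11); 4p = -36 so p = -9. Opens down.
Focus is p units from the vertex along the axis: (h, k + p).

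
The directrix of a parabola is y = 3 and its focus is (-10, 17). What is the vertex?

(-10, 10)

The vertex is the midpoint between the focus and the directrix along the axis of symmetry.
Axis is vertical (directrix is horizontal). Vertex y-coordinate = (17 + 3)/2 = 10; x-coordinate = -10.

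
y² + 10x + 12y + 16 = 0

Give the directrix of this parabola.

Only y is squared. Complete the square in y: (y + 6)² = -10(x - 2).
Vertex (2, -6); 4p = -10 so p = -5/2. Opens left.
Directrix is the vertical line x = h − p = 2 − (-5/2) = 9/2.

x = 9/2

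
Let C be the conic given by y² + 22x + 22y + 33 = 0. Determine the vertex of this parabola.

Only y is squared. Complete the square in y: (y + 11)² = -22(x - 4).
Vertex (4, -11); 4p = -22 so p = -11/2. Opens left.

(4, -11)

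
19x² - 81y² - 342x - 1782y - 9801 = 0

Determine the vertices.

(0, -11) and (18, -11)

Rearranging, 19(x² - 18x) -81(y² + 22y) = 9801.
Complete the square: 19(x - 9)² -81(y + 11)² = 9801 + 1539 - 9801 = 1539
Divide through by 1539 to get (x - 9)²/81 - (y + 11)²/19 = 1.
Hyperbola, center (9, -11), transverse axis horizontal; a² = 81, b² = 19.
a = 9. Vertices at (h ± a, k).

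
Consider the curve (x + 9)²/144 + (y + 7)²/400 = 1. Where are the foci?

(-9, -23) and (-9, 9)

Center (-9, -7). The larger denominator 400 sits under the y-term, so the major axis is vertical; a² = 400, b² = 144.
c² = a² - b² = 400 - 144 = 256, so c = 16.
Foci lie on the vertical axis through the center: (h, k ± c).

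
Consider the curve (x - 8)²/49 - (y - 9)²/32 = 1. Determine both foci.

(-1, 9) and (17, 9)

Center (8, 9). The positive term is the x-term, so the transverse axis is horizontal; a² = 49, b² = 32.
c² = a² + b² = 49 + 32 = 81, so c = 9.
Foci lie on the horizontal axis through the center: (h ± c, k).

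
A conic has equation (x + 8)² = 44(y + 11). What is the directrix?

Vertex (-8, -11); 4p = 44 so p = 11. Opens up.
Directrix is the horizontal line y = k − p = -11 − (11) = -22.

y = -22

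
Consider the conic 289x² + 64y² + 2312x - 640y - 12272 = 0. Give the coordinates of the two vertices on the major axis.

(-4, -12) and (-4, 22)

Rearranging, 289(x² + 8x) + 64(y² - 10y) = 12272.
Complete the square in x and y: 289(x + 4)² + 64(y - 5)² = 12272 + 4624 + 1600 = 18496
Divide by 18496: (x + 4)²/64 + (y - 5)²/289 = 1
Ellipse, center (-4, 5), major axis vertical; a² = 289, b² = 64.
a = 17. Vertices at (h, k ± a).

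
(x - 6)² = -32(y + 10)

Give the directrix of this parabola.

Vertex (6, -10); 4p = -32 so p = -8. Opens down.
Directrix is the horizontal line y = k − p = -10 − (-8) = -2.

y = -2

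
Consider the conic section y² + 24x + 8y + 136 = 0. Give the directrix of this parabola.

x = 1

Only y is squared. Complete the square in y: (y + 4)² = -24(x + 5).
Vertex (-5, -4); 4p = -24 so p = -6. Opens left.
Directrix is the vertical line x = h − p = -5 − (-6) = 1.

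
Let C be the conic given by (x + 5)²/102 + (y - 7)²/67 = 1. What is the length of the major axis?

2√102

Center (-5, 7). The larger denominator 102 sits under the x-term, so the major axis is horizontal; a² = 102, b² = 67.
a² = 102 so a = √102; the major axis has length 2a = 2√102.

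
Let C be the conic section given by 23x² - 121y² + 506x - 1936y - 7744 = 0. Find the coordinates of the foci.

(-23, -8) and (1, -8)

23(x² + 22x) -121(y² + 16y) = 7744
23(x + 11)² -121(y + 8)² = 7744 + 2783 - 7744 = 2783
Divide through by 2783 to get (x + 11)²/121 - (y + 8)²/23 = 1.
Hyperbola, center (-11, -8), transverse axis horizontal; a² = 121, b² = 23.
c² = a² + b² = 121 + 23 = 144, so c = 12.
Foci lie on the horizontal axis through the center: (h ± c, k).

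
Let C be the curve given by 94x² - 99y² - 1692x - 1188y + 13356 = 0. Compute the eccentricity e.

94(x² - 18x) -99(y² + 12y) = -13356
Complete the square in x and y: 94(x - 9)² -99(y + 6)² = -13356 + 7614 - 3564 = -9306
Dividing both sides by -9306: (y + 6)²/94 - (x - 9)²/99 = 1
Hyperbola, center (9, -6), transverse axis vertical; a² = 94, b² = 99.
c² = a² + b² = 193, so c = √193.
e = c/a = √193/√94 = √18142/94.

e = √18142/94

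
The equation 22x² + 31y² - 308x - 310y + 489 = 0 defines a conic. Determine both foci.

(7 - 3√2, 5) and (7 + 3√2, 5)

Rearranging, 22(x² - 14x) + 31(y² - 10y) = -489.
22(x - 7)² + 31(y - 5)² = -489 + 1078 + 775 = 1364
Divide by 1364: (x - 7)²/62 + (y - 5)²/44 = 1
Ellipse, center (7, 5), major axis horizontal; a² = 62, b² = 44.
c² = a² - b² = 62 - 44 = 18, so c = 3√2.
Foci lie on the horizontal axis through the center: (h ± c, k).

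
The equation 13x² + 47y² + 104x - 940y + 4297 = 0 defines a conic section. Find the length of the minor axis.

2√13

13(x² + 8x) + 47(y² - 20y) = -4297
Complete the square: 13(x + 4)² + 47(y - 10)² = -4297 + 208 + 4700 = 611
Dividing both sides by 611: (x + 4)²/47 + (y - 10)²/13 = 1
Ellipse, center (-4, 10), major axis horizontal; a² = 47, b² = 13.
b² = 13 so b = √13; the minor axis has length 2b = 2√13.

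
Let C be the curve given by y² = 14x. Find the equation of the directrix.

Vertex (0, 0); 4p = 14 so p = 7/2. Opens right.
Directrix is the vertical line x = h − p = 0 − (7/2) = -7/2.

x = -7/2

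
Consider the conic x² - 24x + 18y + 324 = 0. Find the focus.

(12, -29/2)

Only x is squared. Complete the square in x: (x - 12)² = -18(y + 10).
Vertex (12, -10); 4p = -18 so p = -9/2. Opens down.
Focus is p units from the vertex along the axis: (h, k + p).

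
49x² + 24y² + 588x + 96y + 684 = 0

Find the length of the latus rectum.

Group: 49(x² + 12x) + 24(y² + 4y) = -684
Complete the square: 49(x + 6)² + 24(y + 2)² = -684 + 1764 + 96 = 1176
Divide through by 1176 to get (x + 6)²/24 + (y + 2)²/49 = 1.
Ellipse, center (-6, -2), major axis vertical; a² = 49, b² = 24.
Latus rectum length = 2b²/a = 2·24/7 = 48/7.

48/7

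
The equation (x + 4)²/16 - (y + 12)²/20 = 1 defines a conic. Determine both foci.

Center (-4, -12). The positive term is the x-term, so the transverse axis is horizontal; a² = 16, b² = 20.
c² = a² + b² = 16 + 20 = 36, so c = 6.
Foci lie on the horizontal axis through the center: (h ± c, k).

(-10, -12) and (2, -12)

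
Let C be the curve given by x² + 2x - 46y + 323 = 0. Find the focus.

Only x is squared. Complete the square in x: (x + 1)² = 46(y - 7).
Vertex (-1, 7); 4p = 46 so p = 23/2. Opens up.
Focus is p units from the vertex along the axis: (h, k + p).

(-1, 37/2)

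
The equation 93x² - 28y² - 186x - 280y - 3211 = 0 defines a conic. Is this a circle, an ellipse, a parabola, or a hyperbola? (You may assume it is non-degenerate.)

hyperbola

No xy term. Coefficients of x² and y² are A = 93, C = -28.
A and C have opposite signs ⇒ hyperbola.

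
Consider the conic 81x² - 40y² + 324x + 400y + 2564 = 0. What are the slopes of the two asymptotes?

9√10/20 and -9√10/20

Group the x- and y-terms: 81(x² + 4x) -40(y² - 10y) = -2564
Complete the square: 81(x + 2)² -40(y - 5)² = -2564 + 324 - 1000 = -3240
Dividing both sides by -3240: (y - 5)²/81 - (x + 2)²/40 = 1
Hyperbola, center (-2, 5), transverse axis vertical; a² = 81, b² = 40.
For a vertical hyperbola the asymptotes have slope ±a/b.
Here that is ±9/2√10 = ±9√10/20.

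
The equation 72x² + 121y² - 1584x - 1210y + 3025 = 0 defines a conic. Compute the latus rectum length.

144/11

Collect terms: 72(x² - 22x) + 121(y² - 10y) = -3025
72(x - 11)² + 121(y - 5)² = -3025 + 8712 + 3025 = 8712
Divide through by 8712 to get (x - 11)²/121 + (y - 5)²/72 = 1.
Ellipse, center (11, 5), major axis horizontal; a² = 121, b² = 72.
Latus rectum length = 2b²/a = 2·72/11 = 144/11.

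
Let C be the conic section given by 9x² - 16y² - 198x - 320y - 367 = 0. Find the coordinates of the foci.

(11, -15) and (11, -5)

Group: 9(x² - 22x) -16(y² + 20y) = 367
Complete the square in x and y: 9(x - 11)² -16(y + 10)² = 367 + 1089 - 1600 = -144
Dividing both sides by -144: (y + 10)²/9 - (x - 11)²/16 = 1
Hyperbola, center (11, -10), transverse axis vertical; a² = 9, b² = 16.
c² = a² + b² = 9 + 16 = 25, so c = 5.
Foci lie on the vertical axis through the center: (h, k ± c).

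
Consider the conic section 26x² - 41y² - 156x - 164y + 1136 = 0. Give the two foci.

(3, -2 - √67) and (3, -2 + √67)

Collect terms: 26(x² - 6x) -41(y² + 4y) = -1136
Complete the square in x and y: 26(x - 3)² -41(y + 2)² = -1136 + 234 - 164 = -1066
Divide through by -1066 to get (y + 2)²/26 - (x - 3)²/41 = 1.
Hyperbola, center (3, -2), transverse axis vertical; a² = 26, b² = 41.
c² = a² + b² = 26 + 41 = 67, so c = √67.
Foci lie on the vertical axis through the center: (h, k ± c).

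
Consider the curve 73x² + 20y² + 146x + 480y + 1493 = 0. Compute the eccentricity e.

Collect terms: 73(x² + 2x) + 20(y² + 24y) = -1493
Complete the square: 73(x + 1)² + 20(y + 12)² = -1493 + 73 + 2880 = 1460
Dividing both sides by 1460: (x + 1)²/20 + (y + 12)²/73 = 1
Ellipse, center (-1, -12), major axis vertical; a² = 73, b² = 20.
c² = a² - b² = 53, so c = √53.
e = c/a = √53/√73 = √3869/73.

e = √3869/73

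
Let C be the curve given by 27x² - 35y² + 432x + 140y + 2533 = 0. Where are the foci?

(-8, 2 - √62) and (-8, 2 + √62)

27(x² + 16x) -35(y² - 4y) = -2533
Complete the square: 27(x + 8)² -35(y - 2)² = -2533 + 1728 - 140 = -945
Dividing both sides by -945: (y - 2)²/27 - (x + 8)²/35 = 1
Hyperbola, center (-8, 2), transverse axis vertical; a² = 27, b² = 35.
c² = a² + b² = 27 + 35 = 62, so c = √62.
Foci lie on the vertical axis through the center: (h, k ± c).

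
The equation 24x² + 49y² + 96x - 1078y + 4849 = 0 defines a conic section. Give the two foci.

Group: 24(x² + 4x) + 49(y² - 22y) = -4849
Complete the square in x and y: 24(x + 2)² + 49(y - 11)² = -4849 + 96 + 5929 = 1176
Divide by 1176: (x + 2)²/49 + (y - 11)²/24 = 1
Ellipse, center (-2, 11), major axis horizontal; a² = 49, b² = 24.
c² = a² - b² = 49 - 24 = 25, so c = 5.
Foci lie on the horizontal axis through the center: (h ± c, k).

(-7, 11) and (3, 11)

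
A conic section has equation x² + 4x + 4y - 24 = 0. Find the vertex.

Only x is squared. Complete the square in x: (x + 2)² = -4(y - 7).
Vertex (-2, 7); 4p = -4 so p = -1. Opens down.

(-2, 7)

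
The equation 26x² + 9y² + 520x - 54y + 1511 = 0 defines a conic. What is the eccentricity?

Group: 26(x² + 20x) + 9(y² - 6y) = -1511
26(x + 10)² + 9(y - 3)² = -1511 + 2600 + 81 = 1170
Divide through by 1170 to get (x + 10)²/45 + (y - 3)²/130 = 1.
Ellipse, center (-10, 3), major axis vertical; a² = 130, b² = 45.
c² = a² - b² = 85, so c = √85.
e = c/a = √85/√130 = √442/26.

e = √442/26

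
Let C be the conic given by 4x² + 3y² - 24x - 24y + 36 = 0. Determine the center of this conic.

4(x² - 6x) + 3(y² - 8y) = -36
Completing the square gives 4(x - 3)² + 3(y - 4)² = -36 + 36 + 48 = 48.
Dividing both sides by 48: (x - 3)²/12 + (y - 4)²/16 = 1
Ellipse with center (3, 4).

(3, 4)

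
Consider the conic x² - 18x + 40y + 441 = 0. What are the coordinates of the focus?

(9, -19)

Only x is squared. Complete the square in x: (x - 9)² = -40(y + 9).
Vertex (9, -9); 4p = -40 so p = -10. Opens down.
Focus is p units from the vertex along the axis: (h, k + p).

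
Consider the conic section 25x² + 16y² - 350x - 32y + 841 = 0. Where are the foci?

Rearranging, 25(x² - 14x) + 16(y² - 2y) = -841.
Complete the square: 25(x - 7)² + 16(y - 1)² = -841 + 1225 + 16 = 400
Divide by 400: (x - 7)²/16 + (y - 1)²/25 = 1
Ellipse, center (7, 1), major axis vertical; a² = 25, b² = 16.
c² = a² - b² = 25 - 16 = 9, so c = 3.
Foci lie on the vertical axis through the center: (h, k ± c).

(7, -2) and (7, 4)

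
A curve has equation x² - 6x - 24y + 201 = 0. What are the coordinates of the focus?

(3, 14)

Only x is squared. Complete the square in x: (x - 3)² = 24(y - 8).
Vertex (3, 8); 4p = 24 so p = 6. Opens up.
Focus is p units from the vertex along the axis: (h, k + p).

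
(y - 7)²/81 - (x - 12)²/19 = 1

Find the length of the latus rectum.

38/9

Center (12, 7). The positive term is the y-term, so the transverse axis is vertical; a² = 81, b² = 19.
Latus rectum length = 2b²/a = 2·19/9 = 38/9.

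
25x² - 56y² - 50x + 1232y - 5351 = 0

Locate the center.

(1, 11)

25(x² - 2x) -56(y² - 22y) = 5351
Complete the square in x and y: 25(x - 1)² -56(y - 11)² = 5351 + 25 - 6776 = -1400
Divide through by -1400 to get (y - 11)²/25 - (x - 1)²/56 = 1.
Hyperbola with center (1, 11).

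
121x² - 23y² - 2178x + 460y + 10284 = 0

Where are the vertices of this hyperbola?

121(x² - 18x) -23(y² - 20y) = -10284
Complete the square in x and y: 121(x - 9)² -23(y - 10)² = -10284 + 9801 - 2300 = -2783
Divide through by -2783 to get (y - 10)²/121 - (x - 9)²/23 = 1.
Hyperbola, center (9, 10), transverse axis vertical; a² = 121, b² = 23.
a = 11. Vertices at (h, k ± a).

(9, -1) and (9, 21)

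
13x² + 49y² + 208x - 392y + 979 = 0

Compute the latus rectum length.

Rearranging, 13(x² + 16x) + 49(y² - 8y) = -979.
Complete the square: 13(x + 8)² + 49(y - 4)² = -979 + 832 + 784 = 637
Divide through by 637 to get (x + 8)²/49 + (y - 4)²/13 = 1.
Ellipse, center (-8, 4), major axis horizontal; a² = 49, b² = 13.
Latus rectum length = 2b²/a = 2·13/7 = 26/7.

26/7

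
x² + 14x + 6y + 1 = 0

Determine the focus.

Only x is squared. Complete the square in x: (x + 7)² = -6(y - 8).
Vertex (-7, 8); 4p = -6 so p = -3/2. Opens down.
Focus is p units from the vertex along the axis: (h, k + p).

(-7, 13/2)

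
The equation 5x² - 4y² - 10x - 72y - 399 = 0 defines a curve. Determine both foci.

Collect terms: 5(x² - 2x) -4(y² + 18y) = 399
Complete the square in x and y: 5(x - 1)² -4(y + 9)² = 399 + 5 - 324 = 80
Divide through by 80 to get (x - 1)²/16 - (y + 9)²/20 = 1.
Hyperbola, center (1, -9), transverse axis horizontal; a² = 16, b² = 20.
c² = a² + b² = 16 + 20 = 36, so c = 6.
Foci lie on the horizontal axis through the center: (h ± c, k).

(-5, -9) and (7, -9)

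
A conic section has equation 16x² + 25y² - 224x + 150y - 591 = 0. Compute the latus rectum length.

64/5

Group the x- and y-terms: 16(x² - 14x) + 25(y² + 6y) = 591
16(x - 7)² + 25(y + 3)² = 591 + 784 + 225 = 1600
Divide by 1600: (x - 7)²/100 + (y + 3)²/64 = 1
Ellipse, center (7, -3), major axis horizontal; a² = 100, b² = 64.
Latus rectum length = 2b²/a = 2·64/10 = 64/5.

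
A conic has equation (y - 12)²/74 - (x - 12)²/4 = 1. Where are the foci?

(12, 12 - √78) and (12, 12 + √78)

Center (12, 12). The positive term is the y-term, so the transverse axis is vertical; a² = 74, b² = 4.
c² = a² + b² = 74 + 4 = 78, so c = √78.
Foci lie on the vertical axis through the center: (h, k ± c).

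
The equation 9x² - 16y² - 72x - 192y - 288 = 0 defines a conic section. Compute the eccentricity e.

e = 5/3

Rearranging, 9(x² - 8x) -16(y² + 12y) = 288.
9(x - 4)² -16(y + 6)² = 288 + 144 - 576 = -144
Divide by -144: (y + 6)²/9 - (x - 4)²/16 = 1
Hyperbola, center (4, -6), transverse axis vertical; a² = 9, b² = 16.
c² = a² + b² = 25, so c = 5.
e = c/a = 5/3.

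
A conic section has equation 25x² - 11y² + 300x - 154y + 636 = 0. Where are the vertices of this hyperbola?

Group the x- and y-terms: 25(x² + 12x) -11(y² + 14y) = -636
Completing the square gives 25(x + 6)² -11(y + 7)² = -636 + 900 - 539 = -275.
Dividing both sides by -275: (y + 7)²/25 - (x + 6)²/11 = 1
Hyperbola, center (-6, -7), transverse axis vertical; a² = 25, b² = 11.
a = 5. Vertices at (h, k ± a).

(-6, -12) and (-6, -2)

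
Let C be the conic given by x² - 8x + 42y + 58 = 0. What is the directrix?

Only x is squared. Complete the square in x: (x - 4)² = -42(y + 1).
Vertex (4, -1); 4p = -42 so p = -21/2. Opens down.
Directrix is the horizontal line y = k − p = -1 − (-21/2) = 19/2.

y = 19/2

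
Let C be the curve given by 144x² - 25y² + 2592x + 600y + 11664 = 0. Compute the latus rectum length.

144(x² + 18x) -25(y² - 24y) = -11664
144(x + 9)² -25(y - 12)² = -11664 + 11664 - 3600 = -3600
Dividing both sides by -3600: (y - 12)²/144 - (x + 9)²/25 = 1
Hyperbola, center (-9, 12), transverse axis vertical; a² = 144, b² = 25.
Latus rectum length = 2b²/a = 2·25/12 = 25/6.

25/6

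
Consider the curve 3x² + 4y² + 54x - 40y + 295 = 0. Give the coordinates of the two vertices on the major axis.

(-13, 5) and (-5, 5)

Group: 3(x² + 18x) + 4(y² - 10y) = -295
Complete the square: 3(x + 9)² + 4(y - 5)² = -295 + 243 + 100 = 48
Divide by 48: (x + 9)²/16 + (y - 5)²/12 = 1
Ellipse, center (-9, 5), major axis horizontal; a² = 16, b² = 12.
a = 4. Vertices at (h ± a, k).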